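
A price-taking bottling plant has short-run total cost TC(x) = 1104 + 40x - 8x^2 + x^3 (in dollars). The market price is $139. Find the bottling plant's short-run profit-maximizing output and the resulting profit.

Profit = -$294 at x = 9

AVC = 40 - 8x + x^2 has its minimum $24 at x = 4; price $139 clears that bar, so the firm operates.
With MC = 40 - 16x + 3x^2, P = MC on the upward-sloping part at x* = 9.
TR = 139·9 = 1251. TC = 1104 + 441 = 1545. Profit = 1251 − 1545 = -$294.
That loss of $294 beats the $1104 the firm would lose by shutting down; producing recovers $810 of fixed cost.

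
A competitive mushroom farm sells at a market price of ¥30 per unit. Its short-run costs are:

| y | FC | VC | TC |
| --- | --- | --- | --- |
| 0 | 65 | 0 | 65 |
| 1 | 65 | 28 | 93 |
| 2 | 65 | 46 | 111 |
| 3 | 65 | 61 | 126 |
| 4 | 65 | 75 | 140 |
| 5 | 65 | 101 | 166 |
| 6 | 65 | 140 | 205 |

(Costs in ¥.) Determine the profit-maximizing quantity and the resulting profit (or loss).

Tabulate TR − TC: y=0: -65; y=1: -63; y=2: -51; y=3: -36; y=4: -20; y=5: -16; y=6: -25.
Profit is maximized at y = 5. AVC there is 101/5 = ¥20.20 ≤ P, so producing beats shutting down (which would give -¥65).

y = 5; profit = -¥16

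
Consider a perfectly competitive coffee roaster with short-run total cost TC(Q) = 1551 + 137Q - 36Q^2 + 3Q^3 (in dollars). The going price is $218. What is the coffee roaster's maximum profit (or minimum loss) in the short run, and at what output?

AVC = 137 - 36Q + 3Q^2 has its minimum $29 at Q = 6; price $218 clears that bar, so the firm operates.
With MC = 137 - 72Q + 9Q^2, P = MC on the upward-sloping part at Q* = 9.
TR = 218·9 = 1962. TC = 1551 + 504 = 2055. Profit = 1962 − 2055 = -$93.
By producing, the firm covers all variable cost plus $1458 of fixed cost; shutting down would lose the full $1551.

Profit = -$93 at Q = 9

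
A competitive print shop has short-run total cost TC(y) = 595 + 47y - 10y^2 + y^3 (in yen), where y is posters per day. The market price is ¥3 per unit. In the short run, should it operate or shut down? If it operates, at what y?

Variable cost is VC = 47y - 10y^2 + y^3, so AVC = VC/y = 47 - 10y + y^2 and MC = dTC/dy = 47 - 20y + 3y^2.
The AVC parabola has its vertex at y = 10/2 = 5, where AVC = 47 - 10·5 + 5^2 = ¥22.
Since P = ¥3 < min AVC = ¥22, price fails to cover variable cost at any output.
Shutting down limits the loss to fixed cost, ¥595.

Shut down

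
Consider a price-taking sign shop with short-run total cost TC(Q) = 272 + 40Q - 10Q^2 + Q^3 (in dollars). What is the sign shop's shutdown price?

$15 per unit

The shutdown price is the minimum of AVC. VC = 40Q - 10Q^2 + Q^3, so AVC = 40 - 10Q + Q^2.
At the minimum of AVC, MC = AVC. MC = 40 - 20Q + 3Q^2; setting MC = AVC gives 2Q^2 - 10Q = 0, so Q = 5. min AVC = 15.
For P < $15 the firm produces nothing.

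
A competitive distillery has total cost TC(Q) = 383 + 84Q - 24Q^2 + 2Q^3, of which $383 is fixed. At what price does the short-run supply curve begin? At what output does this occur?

Short-run supply begins at min AVC. From VC = 84Q - 24Q^2 + 2Q^3, AVC = 84 - 24Q + 2Q^2.
dAVC/dQ = -24 + 4Q = 0 gives Q = 6. min AVC = 84 - 24·6 + 2·6^2 = 12.
The firm shuts down for any P below $12.

$12 per unit, at Q = 6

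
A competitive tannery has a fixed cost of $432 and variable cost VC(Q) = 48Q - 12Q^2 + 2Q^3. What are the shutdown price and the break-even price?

Shutdown price = $30; break-even price = $120

AVC = 48 - 12Q + 2Q^2; minimized at Q = 3, giving min AVC = $30. That is the shutdown price.
ATC = 432/Q + 48 - 12Q + 2Q^2. Setting dATC/dQ = −432/Q^2 − 12 + 4Q = 0 gives Q = 6 (since 4·6^3 − 12·6^2 = 432).
min ATC = 432/6 + 48 − 12·6 + 2·6^2 = $120. That is the break-even price.
For $30 ≤ P < $120 the firm produces at a loss; below $30 it shuts down.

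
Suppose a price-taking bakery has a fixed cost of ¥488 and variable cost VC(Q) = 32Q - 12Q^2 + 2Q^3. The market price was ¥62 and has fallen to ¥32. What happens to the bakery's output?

Output falls from 5 to 4

MC = 32 - 24Q + 6Q^2; the shutdown threshold is min AVC = ¥14 (at Q = 3).
At P = ¥62 ≥ min AVC, set P = MC on the rising branch: Q = 5.
At P = ¥32 ≥ min AVC, set P = MC: Q = 4. The firm stays open but cuts output.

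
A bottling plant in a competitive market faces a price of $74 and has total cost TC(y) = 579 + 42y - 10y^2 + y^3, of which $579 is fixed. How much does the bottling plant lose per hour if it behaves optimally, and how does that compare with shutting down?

Profit = -$195 at y = 8

AVC = 42 - 10y + y^2 has its minimum $17 at y = 5; price $74 clears that bar, so the firm operates.
MC = 42 - 20y + 3y^2. Setting P = MC and taking the root on the rising branch gives y* = 8.
TR = 74·8 = 592. TC = 579 + 208 = 787. Profit = 592 − 787 = -$195.
Shutting down would mean losing the fixed cost of $579, so operating at a loss of $195 is better by $384.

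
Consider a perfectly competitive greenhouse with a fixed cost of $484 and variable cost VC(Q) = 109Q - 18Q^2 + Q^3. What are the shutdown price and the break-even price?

Shutdown price = $28; break-even price = $76

AVC = 109 - 18Q + Q^2; minimized at Q = 9, giving min AVC = $28. That is the shutdown price.
ATC = 484/Q + 109 - 18Q + Q^2. Setting dATC/dQ = −484/Q^2 − 18 + 2Q = 0 gives Q = 11 (since 2·11^3 − 18·11^2 = 484).
min ATC = 484/11 + 109 − 18·11 + 11^2 = $76. That is the break-even price.
For $28 ≤ P < $76 the firm produces at a loss; below $28 it shuts down.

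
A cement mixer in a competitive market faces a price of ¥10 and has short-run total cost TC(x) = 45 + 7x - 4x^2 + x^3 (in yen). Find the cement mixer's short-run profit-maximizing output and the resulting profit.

Profit = -¥27 at x = 3

AVC = 7 - 4x + x^2; min AVC = ¥3 at x = 2. Since P = ¥10 ≥ min AVC, the firm produces.
With MC = 7 - 8x + 3x^2, P = MC on the upward-sloping part at x* = 3.
TR = 10·3 = 30. TC = 45 + 12 = 57. Profit = 30 − 57 = -¥27.
By producing, the firm covers all variable cost plus ¥18 of fixed cost; shutting down would lose the full ¥45.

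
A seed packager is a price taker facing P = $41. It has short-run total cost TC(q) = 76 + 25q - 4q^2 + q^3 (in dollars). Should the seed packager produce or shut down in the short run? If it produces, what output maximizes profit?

From TC, MC = TC'(q) = 25 - 8q + 3q^2 and AVC = VC/q = 25 - 4q + q^2.
AVC is minimized where dAVC/dq = -4 + 2q = 0, at q = 2; min AVC = 25 - 4·2 + 2^2 = $21.
Because $41 ≥ $21, revenue can cover variable cost; the firm operates.
Solving P = MC: -16 - 8q + 3q^2 = 0 ⇒ q = -4/3 or 4. On the upward-sloping branch, q* = 4.
Check: AVC at q = 4 is $25 ≤ P, so revenue covers variable cost.
Profit = P·q − TC = 41·4 − 176 = -$12, a loss, but smaller than the $76 fixed cost the firm would lose by shutting down.

Produce at q = 4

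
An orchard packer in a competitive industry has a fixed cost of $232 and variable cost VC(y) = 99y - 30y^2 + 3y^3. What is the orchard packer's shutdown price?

Short-run supply begins at min AVC. From VC = 99y - 30y^2 + 3y^3, AVC = 99 - 30y + 3y^2.
At the minimum of AVC, MC = AVC. MC = 99 - 60y + 9y^2; setting MC = AVC gives 6y^2 - 30y = 0, so y = 5. min AVC = 24.
So the shutdown price is $24.

$24 per unit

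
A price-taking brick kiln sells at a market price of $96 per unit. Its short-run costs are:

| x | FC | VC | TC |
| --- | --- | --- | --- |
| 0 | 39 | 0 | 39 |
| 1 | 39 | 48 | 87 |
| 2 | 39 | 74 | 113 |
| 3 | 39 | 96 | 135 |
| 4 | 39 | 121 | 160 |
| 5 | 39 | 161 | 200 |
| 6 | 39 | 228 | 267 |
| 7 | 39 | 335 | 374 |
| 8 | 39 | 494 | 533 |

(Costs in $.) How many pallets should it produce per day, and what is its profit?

x = 6; profit = $309

Compute π = P·x − TC at each output: x=0: -39; x=1: 9; x=2: 79; x=3: 153; x=4: 224; x=5: 280; x=6: 309; x=7: 298; x=8: 235.
Profit is maximized at x = 6. AVC there is 228/6 = $38 ≤ P, so producing beats shutting down (which would give -$39).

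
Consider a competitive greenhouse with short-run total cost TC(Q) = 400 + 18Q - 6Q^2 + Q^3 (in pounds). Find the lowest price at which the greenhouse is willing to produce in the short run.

£9 per unit

The firm shuts down when price falls below the minimum of average variable cost. AVC = VC/Q = 18 - 6Q + Q^2.
dAVC/dQ = -6 + 2Q = 0 gives Q = 3. min AVC = 18 - 6·3 + 3^2 = 9.
For P < £9 the firm produces nothing.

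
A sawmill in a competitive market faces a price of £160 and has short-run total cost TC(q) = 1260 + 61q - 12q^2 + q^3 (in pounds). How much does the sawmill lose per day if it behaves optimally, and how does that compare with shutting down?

AVC = 61 - 12q + q^2; min AVC = £25 at q = 6. Since P = £160 ≥ min AVC, the firm produces.
MC = 61 - 24q + 3q^2. Setting P = MC and taking the root on the rising branch gives q* = 11.
TR = 160·11 = 1760. TC = 1260 + 550 = 1810. Profit = 1760 − 1810 = -£50.
That loss of £50 beats the £1260 the firm would lose by shutting down; producing recovers £1210 of fixed cost.

Profit = -£50 at q = 11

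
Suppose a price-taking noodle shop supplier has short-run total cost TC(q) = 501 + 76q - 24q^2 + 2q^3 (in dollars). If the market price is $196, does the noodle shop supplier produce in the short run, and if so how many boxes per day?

Produce at q = 10

Variable cost is VC = 76q - 24q^2 + 2q^3, so AVC = VC/q = 76 - 24q + 2q^2 and MC = dTC/dq = 76 - 48q + 6q^2.
The AVC parabola has its vertex at q = 24/4 = 6, where AVC = 76 - 24·6 + 2·6^2 = $4.
Since P = $196 ≥ min AVC = $4, price covers variable cost and the firm should produce.
Set P = MC: 196 = 76 - 48q + 6q^2 → -120 - 48q + 6q^2 = 0. The roots are q = -2 and q = 10; the profit-maximizing output is on the rising part of MC, so q* = 10.
Check: AVC at q = 10 is $36 ≤ P, so revenue covers variable cost.
Profit = P·q − TC = 196·10 − 861 = $1099.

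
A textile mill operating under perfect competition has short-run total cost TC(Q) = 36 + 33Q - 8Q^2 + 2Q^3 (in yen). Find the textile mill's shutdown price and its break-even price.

Shutdown price = ¥25; break-even price = ¥39

AVC = 33 - 8Q + 2Q^2; minimized at Q = 2, giving min AVC = ¥25. That is the shutdown price.
ATC = 36/Q + 33 - 8Q + 2Q^2. Setting dATC/dQ = −36/Q^2 − 8 + 4Q = 0 gives Q = 3 (since 4·3^3 − 8·3^2 = 36).
min ATC = 36/3 + 33 − 8·3 + 2·3^2 = ¥39. That is the break-even price.
For ¥25 ≤ P < ¥39 the firm produces at a loss; below ¥25 it shuts down.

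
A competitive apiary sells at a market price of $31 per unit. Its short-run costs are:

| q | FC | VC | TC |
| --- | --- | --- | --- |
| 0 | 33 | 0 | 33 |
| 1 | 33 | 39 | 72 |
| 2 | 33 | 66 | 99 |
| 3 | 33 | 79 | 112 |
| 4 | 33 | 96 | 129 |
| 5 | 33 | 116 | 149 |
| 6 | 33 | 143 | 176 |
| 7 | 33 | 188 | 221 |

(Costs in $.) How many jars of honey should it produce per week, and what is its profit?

q = 6; profit = $10

Tabulate TR − TC: q=0: -33; q=1: -41; q=2: -37; q=3: -19; q=4: -5; q=5: 6; q=6: 10; q=7: -4.
Profit is maximized at q = 6. AVC there is 143/6 = $23.83 ≤ P, so producing beats shutting down (which would give -$33).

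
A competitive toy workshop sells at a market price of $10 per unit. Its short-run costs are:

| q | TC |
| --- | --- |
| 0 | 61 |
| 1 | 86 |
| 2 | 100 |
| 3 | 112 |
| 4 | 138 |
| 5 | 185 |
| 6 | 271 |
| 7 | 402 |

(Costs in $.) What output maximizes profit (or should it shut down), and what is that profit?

Tabulate TR − TC: q=0: -61; q=1: -76; q=2: -80; q=3: -82; q=4: -98; q=5: -135; q=6: -211; q=7: -332.
Profit is highest at q = 0. Equivalently, the lowest AVC in the table is 51/3 ≈ $17 at q = 3, and P = $10 falls below it — price never covers variable cost, so the firm shuts down and loses only its fixed cost.

q = 0 (shut down); profit = -$61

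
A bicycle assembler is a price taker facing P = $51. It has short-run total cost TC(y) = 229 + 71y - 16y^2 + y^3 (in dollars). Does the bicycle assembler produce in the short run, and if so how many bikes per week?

From TC, MC = TC'(y) = 71 - 32y + 3y^2 and AVC = VC/y = 71 - 16y + y^2.
The AVC parabola has its vertex at y = 16/2 = 8, where AVC = 71 - 16·8 + 8^2 = $7.
Because $51 ≥ $7, revenue can cover variable cost; the firm operates.
Solving P = MC: 20 - 32y + 3y^2 = 0 ⇒ y = 2/3 or 10. On the upward-sloping branch, y* = 10.
Check: AVC at y = 10 is $11 ≤ P, so revenue covers variable cost.
Profit = P·y − TC = 51·10 − 339 = $171.

Produce at y = 10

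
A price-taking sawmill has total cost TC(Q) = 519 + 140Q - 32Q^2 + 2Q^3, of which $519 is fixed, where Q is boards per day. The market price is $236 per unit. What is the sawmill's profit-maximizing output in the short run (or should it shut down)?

Produce at Q = 12

From TC, MC = TC'(Q) = 140 - 64Q + 6Q^2 and AVC = VC/Q = 140 - 32Q + 2Q^2.
The AVC parabola has its vertex at Q = 32/4 = 8, where AVC = 140 - 32·8 + 2·8^2 = $12.
Since P = $236 ≥ min AVC = $12, price covers variable cost and the firm should produce.
Set P = MC: 236 = 140 - 64Q + 6Q^2 → -96 - 64Q + 6Q^2 = 0. The roots are Q = -4/3 and Q = 12; the profit-maximizing output is on the rising part of MC, so Q* = 12.
Check: AVC at Q = 12 is $44 ≤ P, so revenue covers variable cost.
Profit = P·Q − TC = 236·12 − 1047 = $1785.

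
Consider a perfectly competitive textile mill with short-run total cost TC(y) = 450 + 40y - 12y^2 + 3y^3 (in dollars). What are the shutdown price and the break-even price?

Shutdown price = $28; break-even price = $145

AVC = 40 - 12y + 3y^2; minimized at y = 2, giving min AVC = $28. That is the shutdown price.
ATC = 450/y + 40 - 12y + 3y^2. Setting dATC/dy = −450/y^2 − 12 + 6y = 0 gives y = 5 (since 6·5^3 − 12·5^2 = 450).
min ATC = 450/5 + 40 − 12·5 + 3·5^2 = $145. That is the break-even price.
Between these two prices the firm operates at a loss; above $145 it earns a profit.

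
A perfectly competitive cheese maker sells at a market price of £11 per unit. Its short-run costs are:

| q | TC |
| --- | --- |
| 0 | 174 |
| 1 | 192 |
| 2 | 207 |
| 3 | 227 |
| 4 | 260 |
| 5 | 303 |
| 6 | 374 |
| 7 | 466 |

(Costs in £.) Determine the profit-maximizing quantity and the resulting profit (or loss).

Profit at each row (π = 11q − TC): q=0: -174; q=1: -181; q=2: -185; q=3: -194; q=4: -216; q=5: -248; q=6: -308; q=7: -389.
Profit is highest at q = 0. Equivalently, the lowest AVC in the table is 33/2 ≈ £16.50 at q = 2, and P = £11 falls below it — price never covers variable cost, so the firm shuts down and loses only its fixed cost.

q = 0 (shut down); profit = -£174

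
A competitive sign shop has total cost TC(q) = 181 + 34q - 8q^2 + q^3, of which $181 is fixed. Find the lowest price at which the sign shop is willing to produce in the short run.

$18 per unit

Short-run supply begins at min AVC. From VC = 34q - 8q^2 + q^3, AVC = 34 - 8q + q^2.
At the minimum of AVC, MC = AVC. MC = 34 - 16q + 3q^2; setting MC = AVC gives 2q^2 - 8q = 0, so q = 4. min AVC = 18.
The firm shuts down for any P below $18.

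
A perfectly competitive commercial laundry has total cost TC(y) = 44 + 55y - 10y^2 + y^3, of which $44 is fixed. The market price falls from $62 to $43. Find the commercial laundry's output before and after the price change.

MC = 55 - 20y + 3y^2; the shutdown threshold is min AVC = $30 (at y = 5).
With P = $62 above the shutdown price, P = MC gives y = 7.
At P = $43 ≥ min AVC, set P = MC: y = 6. The firm stays open but cuts output.

Output falls from 7 to 6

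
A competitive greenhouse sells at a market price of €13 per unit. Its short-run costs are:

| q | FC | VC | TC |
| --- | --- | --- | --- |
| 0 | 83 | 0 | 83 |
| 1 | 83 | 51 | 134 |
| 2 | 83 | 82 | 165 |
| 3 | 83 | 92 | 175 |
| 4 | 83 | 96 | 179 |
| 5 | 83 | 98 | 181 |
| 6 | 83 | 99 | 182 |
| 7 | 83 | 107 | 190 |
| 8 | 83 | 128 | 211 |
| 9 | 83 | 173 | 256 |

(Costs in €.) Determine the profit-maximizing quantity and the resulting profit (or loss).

Profit at each row (π = 13q − TC): q=0: -83; q=1: -121; q=2: -139; q=3: -136; q=4: -127; q=5: -116; q=6: -104; q=7: -99; q=8: -107; q=9: -139.
Profit is highest at q = 0. Equivalently, the lowest AVC in the table is 107/7 ≈ €15.29 at q = 7, and P = €13 falls below it — price never covers variable cost, so the firm shuts down and loses only its fixed cost.

q = 0 (shut down); profit = -€83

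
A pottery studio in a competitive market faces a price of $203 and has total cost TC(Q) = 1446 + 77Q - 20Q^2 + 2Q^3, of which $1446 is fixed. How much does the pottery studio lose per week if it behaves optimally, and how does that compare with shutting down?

AVC = 77 - 20Q + 2Q^2; min AVC = $27 at Q = 5. Since P = $203 ≥ min AVC, the firm produces.
With MC = 77 - 40Q + 6Q^2, P = MC on the upward-sloping part at Q* = 9.
TR = 203·9 = 1827. TC = 1446 + 531 = 1977. Profit = 1827 − 1977 = -$150.
By producing, the firm covers all variable cost plus $1296 of fixed cost; shutting down would lose the full $1446.

Profit = -$150 at Q = 9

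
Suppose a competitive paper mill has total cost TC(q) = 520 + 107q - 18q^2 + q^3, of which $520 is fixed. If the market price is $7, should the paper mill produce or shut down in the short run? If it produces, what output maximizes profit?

Strip out fixed cost: VC = 107q - 18q^2 + q^3. Then AVC = 107 - 18q + q^2 and MC = 107 - 36q + 3q^2.
AVC hits its minimum where MC = AVC, at q = 9, giving min AVC = 107 - 18·9 + 9^2 = $26.
With P < min AVC ($7 < $26), every unit sold adds to the loss.
Best response: produce nothing and absorb the $520 fixed cost.

Shut down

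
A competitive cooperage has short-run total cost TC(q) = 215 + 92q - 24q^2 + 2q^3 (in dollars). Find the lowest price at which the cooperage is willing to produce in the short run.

Short-run supply begins at min AVC. From VC = 92q - 24q^2 + 2q^3, AVC = 92 - 24q + 2q^2.
At the minimum of AVC, MC = AVC. MC = 92 - 48q + 6q^2; setting MC = AVC gives 4q^2 - 24q = 0, so q = 6. min AVC = 20.
So the shutdown price is $20.

$20 per unit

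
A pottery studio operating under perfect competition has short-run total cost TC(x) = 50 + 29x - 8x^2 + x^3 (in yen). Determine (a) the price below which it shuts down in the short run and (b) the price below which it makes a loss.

AVC = 29 - 8x + x^2; minimized at x = 4, giving min AVC = ¥13. That is the shutdown price.
ATC = 50/x + 29 - 8x + x^2. Setting dATC/dx = −50/x^2 − 8 + 2x = 0 gives x = 5 (since 2·5^3 − 8·5^2 = 50).
min ATC = 50/5 + 29 − 8·5 + 5^2 = ¥24. That is the break-even price.
Between these two prices the firm operates at a loss; above ¥24 it earns a profit.

Shutdown price = ¥13; break-even price = ¥24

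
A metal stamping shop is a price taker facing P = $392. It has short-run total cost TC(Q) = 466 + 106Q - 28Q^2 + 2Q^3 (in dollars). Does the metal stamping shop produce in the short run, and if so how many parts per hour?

Produce at Q = 13

Variable cost is VC = 106Q - 28Q^2 + 2Q^3, so AVC = VC/Q = 106 - 28Q + 2Q^2 and MC = dTC/dQ = 106 - 56Q + 6Q^2.
The AVC parabola has its vertex at Q = 28/4 = 7, where AVC = 106 - 28·7 + 2·7^2 = $8.
Because $392 ≥ $8, revenue can cover variable cost; the firm operates.
P = MC gives -286 - 56Q + 6Q^2 = 0, with roots -11/3 and 13. Take the larger (rising MC): Q* = 13.
Check: AVC at Q = 13 is $80 ≤ P, so revenue covers variable cost.
Profit = P·Q − TC = 392·13 − 1506 = $3590.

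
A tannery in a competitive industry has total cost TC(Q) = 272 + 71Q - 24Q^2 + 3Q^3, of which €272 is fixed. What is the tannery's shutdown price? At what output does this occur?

The shutdown price is the minimum of AVC. VC = 71Q - 24Q^2 + 3Q^3, so AVC = 71 - 24Q + 3Q^2.
At the minimum of AVC, MC = AVC. MC = 71 - 48Q + 9Q^2; setting MC = AVC gives 6Q^2 - 24Q = 0, so Q = 4. min AVC = 23.
For P < €23 the firm produces nothing.

€23 per unit, at Q = 4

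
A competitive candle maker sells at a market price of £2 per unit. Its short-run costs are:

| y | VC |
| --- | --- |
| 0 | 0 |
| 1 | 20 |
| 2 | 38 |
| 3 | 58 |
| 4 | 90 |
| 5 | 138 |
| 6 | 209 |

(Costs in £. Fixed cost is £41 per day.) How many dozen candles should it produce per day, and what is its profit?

Tabulate TR − TC: y=0: -41; y=1: -59; y=2: -75; y=3: -93; y=4: -123; y=5: -169; y=6: -238.
Profit is highest at y = 0. Equivalently, the lowest AVC in the table is 38/2 ≈ £19 at y = 2, and P = £2 falls below it — price never covers variable cost, so the firm shuts down and loses only its fixed cost.

y = 0 (shut down); profit = -£41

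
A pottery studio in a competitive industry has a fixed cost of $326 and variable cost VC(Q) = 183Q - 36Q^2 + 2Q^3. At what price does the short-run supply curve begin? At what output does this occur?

The firm shuts down when price falls below the minimum of average variable cost. AVC = VC/Q = 183 - 36Q + 2Q^2.
At the minimum of AVC, MC = AVC. MC = 183 - 72Q + 6Q^2; setting MC = AVC gives 4Q^2 - 36Q = 0, so Q = 9. min AVC = 21.
So the shutdown price is $21.

$21 per unit, at Q = 9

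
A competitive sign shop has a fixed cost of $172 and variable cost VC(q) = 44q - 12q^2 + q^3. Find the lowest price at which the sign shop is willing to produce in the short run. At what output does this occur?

$8 per unit, at q = 6

The firm shuts down when price falls below the minimum of average variable cost. AVC = VC/q = 44 - 12q + q^2.
dAVC/dq = -12 + 2q = 0 gives q = 6. min AVC = 44 - 12·6 + 6^2 = 8.
For P < $8 the firm produces nothing.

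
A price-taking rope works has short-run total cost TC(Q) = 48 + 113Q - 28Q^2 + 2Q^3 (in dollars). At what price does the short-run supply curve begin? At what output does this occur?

$15 per unit, at Q = 7

The shutdown price is the minimum of AVC. VC = 113Q - 28Q^2 + 2Q^3, so AVC = 113 - 28Q + 2Q^2.
At the minimum of AVC, MC = AVC. MC = 113 - 56Q + 6Q^2; setting MC = AVC gives 4Q^2 - 28Q = 0, so Q = 7. min AVC = 15.
So the shutdown price is $15.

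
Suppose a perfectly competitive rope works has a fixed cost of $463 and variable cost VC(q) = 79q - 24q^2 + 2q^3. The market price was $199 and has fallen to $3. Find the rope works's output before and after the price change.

Output falls from 10 to 0 (the firm shuts down)

AVC = 79 - 24q + 2q^2, minimized at q = 6 where min AVC = $7. MC = 79 - 48q + 6q^2.
At P = $199 ≥ min AVC, set P = MC on the rising branch: q = 10.
At P = $3 < min AVC = $7, price no longer covers variable cost at any output, so the firm shuts down: q = 0.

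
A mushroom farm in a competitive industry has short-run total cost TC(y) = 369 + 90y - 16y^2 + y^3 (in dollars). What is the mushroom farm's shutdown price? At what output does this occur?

$26 per unit, at y = 8

The shutdown price is the minimum of AVC. VC = 90y - 16y^2 + y^3, so AVC = 90 - 16y + y^2.
At the minimum of AVC, MC = AVC. MC = 90 - 32y + 3y^2; setting MC = AVC gives 2y^2 - 16y = 0, so y = 8. min AVC = 26.
So the shutdown price is $26.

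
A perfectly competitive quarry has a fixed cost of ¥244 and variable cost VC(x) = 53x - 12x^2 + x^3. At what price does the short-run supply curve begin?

¥17 per unit

Short-run supply begins at min AVC. From VC = 53x - 12x^2 + x^3, AVC = 53 - 12x + x^2.
At the minimum of AVC, MC = AVC. MC = 53 - 24x + 3x^2; setting MC = AVC gives 2x^2 - 12x = 0, so x = 6. min AVC = 17.
For P < ¥17 the firm produces nothing.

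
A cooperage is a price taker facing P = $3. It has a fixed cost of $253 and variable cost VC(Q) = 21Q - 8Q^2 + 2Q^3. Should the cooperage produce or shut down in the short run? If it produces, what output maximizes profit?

Variable cost is VC = 21Q - 8Q^2 + 2Q^3, so AVC = VC/Q = 21 - 8Q + 2Q^2 and MC = dTC/dQ = 21 - 16Q + 6Q^2.
The AVC parabola has its vertex at Q = 8/4 = 2, where AVC = 21 - 8·2 + 2·2^2 = $13.
With P < min AVC ($3 < $13), every unit sold adds to the loss.
Shutting down limits the loss to fixed cost, $253.

Shut down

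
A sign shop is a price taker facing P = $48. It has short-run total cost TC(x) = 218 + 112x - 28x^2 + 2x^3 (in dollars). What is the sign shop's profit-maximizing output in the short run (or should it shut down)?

Produce at x = 8

Variable cost is VC = 112x - 28x^2 + 2x^3, so AVC = VC/x = 112 - 28x + 2x^2 and MC = dTC/dx = 112 - 56x + 6x^2.
AVC hits its minimum where MC = AVC, at x = 7, giving min AVC = 112 - 28·7 + 2·7^2 = $14.
P = $48 exceeds min AVC = $14, so the firm stays open.
Set P = MC: 48 = 112 - 56x + 6x^2 → 64 - 56x + 6x^2 = 0. The roots are x = 4/3 and x = 8; the profit-maximizing output is on the rising part of MC, so x* = 8.
Check: AVC at x = 8 is $16 ≤ P, so revenue covers variable cost.
Profit = P·x − TC = 48·8 − 346 = $38.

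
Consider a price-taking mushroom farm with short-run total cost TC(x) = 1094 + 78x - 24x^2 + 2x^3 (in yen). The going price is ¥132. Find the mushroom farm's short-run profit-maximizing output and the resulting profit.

Profit = -¥122 at x = 9

AVC = 78 - 24x + 2x^2 has its minimum ¥6 at x = 6; price ¥132 clears that bar, so the firm operates.
With MC = 78 - 48x + 6x^2, P = MC on the upward-sloping part at x* = 9.
TR = 132·9 = 1188. TC = 1094 + 216 = 1310. Profit = 1188 − 1310 = -¥122.
That loss of ¥122 beats the ¥1094 the firm would lose by shutting down; producing recovers ¥972 of fixed cost.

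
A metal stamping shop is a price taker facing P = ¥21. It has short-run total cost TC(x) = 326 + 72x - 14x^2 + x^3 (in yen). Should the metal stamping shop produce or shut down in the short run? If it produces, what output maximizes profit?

From TC, MC = TC'(x) = 72 - 28x + 3x^2 and AVC = VC/x = 72 - 14x + x^2.
AVC is minimized where dAVC/dx = -14 + 2x = 0, at x = 7; min AVC = 72 - 14·7 + 7^2 = ¥23.
Since P = ¥21 < min AVC = ¥23, price fails to cover variable cost at any output.
Shutting down limits the loss to fixed cost, ¥326.

Shut down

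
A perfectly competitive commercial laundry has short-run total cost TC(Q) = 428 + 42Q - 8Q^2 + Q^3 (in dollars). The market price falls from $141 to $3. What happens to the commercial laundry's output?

Output falls from 9 to 0 (the firm shuts down)

AVC = 42 - 8Q + Q^2, minimized at Q = 4 where min AVC = $26. MC = 42 - 16Q + 3Q^2.
With P = $141 above the shutdown price, P = MC gives Q = 9.
At P = $3 < min AVC = $26, price no longer covers variable cost at any output, so the firm shuts down: Q = 0.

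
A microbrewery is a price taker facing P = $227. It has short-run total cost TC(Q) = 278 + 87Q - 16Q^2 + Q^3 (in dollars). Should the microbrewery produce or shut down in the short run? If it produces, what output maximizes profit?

From TC, MC = TC'(Q) = 87 - 32Q + 3Q^2 and AVC = VC/Q = 87 - 16Q + Q^2.
AVC hits its minimum where MC = AVC, at Q = 8, giving min AVC = 87 - 16·8 + 8^2 = $23.
Since P = $227 ≥ min AVC = $23, price covers variable cost and the firm should produce.
P = MC gives -140 - 32Q + 3Q^2 = 0, with roots -10/3 and 14. Take the larger (rising MC): Q* = 14.
Check: AVC at Q = 14 is $59 ≤ P, so revenue covers variable cost.
Profit = P·Q − TC = 227·14 − 1104 = $2074.

Produce at Q = 14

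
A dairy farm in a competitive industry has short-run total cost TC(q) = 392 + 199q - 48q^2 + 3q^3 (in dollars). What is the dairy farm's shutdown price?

The shutdown price is the minimum of AVC. VC = 199q - 48q^2 + 3q^3, so AVC = 199 - 48q + 3q^2.
At the minimum of AVC, MC = AVC. MC = 199 - 96q + 9q^2; setting MC = AVC gives 6q^2 - 48q = 0, so q = 8. min AVC = 7.
So the shutdown price is $7.

$7 per unit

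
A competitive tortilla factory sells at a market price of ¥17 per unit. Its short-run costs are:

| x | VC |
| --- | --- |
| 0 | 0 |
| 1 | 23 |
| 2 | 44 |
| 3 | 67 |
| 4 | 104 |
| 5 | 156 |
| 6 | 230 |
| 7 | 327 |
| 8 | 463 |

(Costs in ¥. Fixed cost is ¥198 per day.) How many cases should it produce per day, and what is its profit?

x = 0 (shut down); profit = -¥198

Tabulate TR − TC: x=0: -198; x=1: -204; x=2: -208; x=3: -214; x=4: -234; x=5: -269; x=6: -326; x=7: -406; x=8: -525.
Profit is highest at x = 0. Equivalently, the lowest AVC in the table is 44/2 ≈ ¥22 at x = 2, and P = ¥17 falls below it — price never covers variable cost, so the firm shuts down and loses only its fixed cost.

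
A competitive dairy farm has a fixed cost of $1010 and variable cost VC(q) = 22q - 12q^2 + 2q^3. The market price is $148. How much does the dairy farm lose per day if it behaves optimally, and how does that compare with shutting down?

AVC = 22 - 12q + 2q^2 has its minimum $4 at q = 3; price $148 clears that bar, so the firm operates.
MC = 22 - 24q + 6q^2. Setting P = MC and taking the root on the rising branch gives q* = 7.
TR = 148·7 = 1036. TC = 1010 + 252 = 1262. Profit = 1036 − 1262 = -$226.
Shutting down would mean losing the fixed cost of $1010, so operating at a loss of $226 is better by $784.

Profit = -$226 at q = 7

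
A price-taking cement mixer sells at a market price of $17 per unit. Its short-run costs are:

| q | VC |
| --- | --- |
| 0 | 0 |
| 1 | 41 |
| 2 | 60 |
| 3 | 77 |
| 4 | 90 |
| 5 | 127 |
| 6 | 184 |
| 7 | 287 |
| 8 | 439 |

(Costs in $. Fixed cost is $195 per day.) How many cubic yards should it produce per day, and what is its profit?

Compute π = P·q − TC at each output: q=0: -195; q=1: -219; q=2: -221; q=3: -221; q=4: -217; q=5: -237; q=6: -277; q=7: -363; q=8: -498.
Profit is highest at q = 0. Equivalently, the lowest AVC in the table is 90/4 ≈ $22.50 at q = 4, and P = $17 falls below it — price never covers variable cost, so the firm shuts down and loses only its fixed cost.

q = 0 (shut down); profit = -$195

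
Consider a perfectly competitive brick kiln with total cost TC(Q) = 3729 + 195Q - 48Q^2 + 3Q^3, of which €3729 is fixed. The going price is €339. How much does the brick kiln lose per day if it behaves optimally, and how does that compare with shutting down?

Profit = -€273 at Q = 12

AVC = 195 - 48Q + 3Q^2 has its minimum €3 at Q = 8; price €339 clears that bar, so the firm operates.
With MC = 195 - 96Q + 9Q^2, P = MC on the upward-sloping part at Q* = 12.
TR = 339·12 = 4068. TC = 3729 + 612 = 4341. Profit = 4068 − 4341 = -€273.
Shutting down would mean losing the fixed cost of €3729, so operating at a loss of €273 is better by €3456.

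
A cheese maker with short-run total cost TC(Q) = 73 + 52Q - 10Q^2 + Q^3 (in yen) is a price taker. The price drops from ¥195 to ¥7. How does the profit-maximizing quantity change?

Output falls from 11 to 0 (the firm shuts down)

AVC = 52 - 10Q + Q^2, minimized at Q = 5 where min AVC = ¥27. MC = 52 - 20Q + 3Q^2.
At P = ¥195 ≥ min AVC, set P = MC on the rising branch: Q = 11.
At P = ¥7 < min AVC = ¥27, price no longer covers variable cost at any output, so the firm shuts down: Q = 0.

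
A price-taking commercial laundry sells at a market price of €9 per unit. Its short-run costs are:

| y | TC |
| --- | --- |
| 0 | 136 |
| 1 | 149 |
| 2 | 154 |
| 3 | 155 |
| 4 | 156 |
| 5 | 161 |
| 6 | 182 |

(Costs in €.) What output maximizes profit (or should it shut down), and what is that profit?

Compute π = P·y − TC at each output: y=0: -136; y=1: -140; y=2: -136; y=3: -128; y=4: -120; y=5: -116; y=6: -128.
Profit is maximized at y = 5. AVC there is 25/5 = €5 ≤ P, so producing beats shutting down (which would give -€136).

y = 5; profit = -€116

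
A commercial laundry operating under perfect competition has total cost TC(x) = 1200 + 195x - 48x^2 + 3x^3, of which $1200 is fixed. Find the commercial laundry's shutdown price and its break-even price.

Shutdown price = min AVC. AVC = 195 - 48x + 3x^2, with vertex at x = 8 and minimum $3.
ATC = 1200/x + 195 - 48x + 3x^2. Setting dATC/dx = −1200/x^2 − 48 + 6x = 0 gives x = 10 (since 6·10^3 − 48·10^2 = 1200).
min ATC = 1200/10 + 195 − 48·10 + 3·10^2 = $135. That is the break-even price.
Between these two prices the firm operates at a loss; above $135 it earns a profit.

Shutdown price = $3; break-even price = $135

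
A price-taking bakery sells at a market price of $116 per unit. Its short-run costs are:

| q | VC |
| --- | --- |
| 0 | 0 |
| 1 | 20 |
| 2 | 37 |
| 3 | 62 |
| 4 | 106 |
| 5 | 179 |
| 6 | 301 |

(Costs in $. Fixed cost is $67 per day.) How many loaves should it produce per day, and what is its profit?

Tabulate TR − TC: q=0: -67; q=1: 29; q=2: 128; q=3: 219; q=4: 291; q=5: 334; q=6: 328.
Profit is maximized at q = 5. AVC there is 179/5 = $35.80 ≤ P, so producing beats shutting down (which would give -$67).

q = 5; profit = $334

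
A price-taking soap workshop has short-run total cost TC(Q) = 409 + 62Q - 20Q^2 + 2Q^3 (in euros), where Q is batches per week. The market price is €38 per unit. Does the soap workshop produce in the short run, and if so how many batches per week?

Produce at Q = 6

Strip out fixed cost: VC = 62Q - 20Q^2 + 2Q^3. Then AVC = 62 - 20Q + 2Q^2 and MC = 62 - 40Q + 6Q^2.
AVC is minimized where dAVC/dQ = -20 + 4Q = 0, at Q = 5; min AVC = 62 - 20·5 + 2·5^2 = €12.
P = €38 exceeds min AVC = €12, so the firm stays open.
Solving P = MC: 24 - 40Q + 6Q^2 = 0 ⇒ Q = 2/3 or 6. On the upward-sloping branch, Q* = 6.
Check: AVC at Q = 6 is €14 ≤ P, so revenue covers variable cost.
Profit = P·Q − TC = 38·6 − 493 = -€265, a loss, but smaller than the €409 fixed cost the firm would lose by shutting down.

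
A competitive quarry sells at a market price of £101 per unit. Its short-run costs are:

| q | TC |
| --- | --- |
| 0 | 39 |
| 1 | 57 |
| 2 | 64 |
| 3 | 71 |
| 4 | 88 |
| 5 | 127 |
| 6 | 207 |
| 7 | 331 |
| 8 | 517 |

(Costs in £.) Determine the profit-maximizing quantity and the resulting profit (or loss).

Tabulate TR − TC: q=0: -39; q=1: 44; q=2: 138; q=3: 232; q=4: 316; q=5: 378; q=6: 399; q=7: 376; q=8: 291.
Profit is maximized at q = 6. AVC there is 168/6 = £28 ≤ P, so producing beats shutting down (which would give -£39).

q = 6; profit = £399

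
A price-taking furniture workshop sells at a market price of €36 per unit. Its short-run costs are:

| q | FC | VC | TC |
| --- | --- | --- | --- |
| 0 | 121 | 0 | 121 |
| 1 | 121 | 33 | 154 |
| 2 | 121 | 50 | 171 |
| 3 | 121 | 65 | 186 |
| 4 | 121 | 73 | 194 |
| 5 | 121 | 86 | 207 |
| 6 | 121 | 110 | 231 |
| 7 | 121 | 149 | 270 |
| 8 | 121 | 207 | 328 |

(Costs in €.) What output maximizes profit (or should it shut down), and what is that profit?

q = 6; profit = -€15

Tabulate TR − TC: q=0: -121; q=1: -118; q=2: -99; q=3: -78; q=4: -50; q=5: -27; q=6: -15; q=7: -18; q=8: -40.
Profit is maximized at q = 6. AVC there is 110/6 = €18.33 ≤ P, so producing beats shutting down (which would give -€121).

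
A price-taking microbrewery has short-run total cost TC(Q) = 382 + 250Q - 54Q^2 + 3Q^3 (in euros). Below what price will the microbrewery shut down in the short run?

€7 per unit

The shutdown price is the minimum of AVC. VC = 250Q - 54Q^2 + 3Q^3, so AVC = 250 - 54Q + 3Q^2.
At the minimum of AVC, MC = AVC. MC = 250 - 108Q + 9Q^2; setting MC = AVC gives 6Q^2 - 54Q = 0, so Q = 9. min AVC = 7.
So the shutdown price is €7.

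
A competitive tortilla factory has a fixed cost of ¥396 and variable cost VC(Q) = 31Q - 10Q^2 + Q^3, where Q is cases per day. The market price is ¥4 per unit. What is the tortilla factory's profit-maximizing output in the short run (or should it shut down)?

Strip out fixed cost: VC = 31Q - 10Q^2 + Q^3. Then AVC = 31 - 10Q + Q^2 and MC = 31 - 20Q + 3Q^2.
AVC hits its minimum where MC = AVC, at Q = 5, giving min AVC = 31 - 10·5 + 5^2 = ¥6.
With P < min AVC (¥4 < ¥6), every unit sold adds to the loss.
The firm minimizes its loss by shutting down and losing only its fixed cost of ¥396.

Shut down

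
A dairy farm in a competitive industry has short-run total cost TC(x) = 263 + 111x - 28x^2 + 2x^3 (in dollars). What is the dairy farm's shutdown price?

$13 per unit

The shutdown price is the minimum of AVC. VC = 111x - 28x^2 + 2x^3, so AVC = 111 - 28x + 2x^2.
dAVC/dx = -28 + 4x = 0 gives x = 7. min AVC = 111 - 28·7 + 2·7^2 = 13.
For P < $13 the firm produces nothing.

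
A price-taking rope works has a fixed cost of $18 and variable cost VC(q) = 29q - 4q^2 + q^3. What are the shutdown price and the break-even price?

Shutdown price = $25; break-even price = $32

AVC = 29 - 4q + q^2; minimized at q = 2, giving min AVC = $25. That is the shutdown price.
ATC = 18/q + 29 - 4q + q^2. Setting dATC/dq = −18/q^2 − 4 + 2q = 0 gives q = 3 (since 2·3^3 − 4·3^2 = 18).
min ATC = 18/3 + 29 − 4·3 + 3^2 = $32. That is the break-even price.
Between these two prices the firm operates at a loss; above $32 it earns a profit.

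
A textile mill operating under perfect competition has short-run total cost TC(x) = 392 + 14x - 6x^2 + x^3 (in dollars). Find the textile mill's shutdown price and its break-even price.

Shutdown price = $5; break-even price = $77

AVC = 14 - 6x + x^2; minimized at x = 3, giving min AVC = $5. That is the shutdown price.
ATC = 392/x + 14 - 6x + x^2. Setting dATC/dx = −392/x^2 − 6 + 2x = 0 gives x = 7 (since 2·7^3 − 6·7^2 = 392).
min ATC = 392/7 + 14 − 6·7 + 7^2 = $77. That is the break-even price.
Between these two prices the firm operates at a loss; above $77 it earns a profit.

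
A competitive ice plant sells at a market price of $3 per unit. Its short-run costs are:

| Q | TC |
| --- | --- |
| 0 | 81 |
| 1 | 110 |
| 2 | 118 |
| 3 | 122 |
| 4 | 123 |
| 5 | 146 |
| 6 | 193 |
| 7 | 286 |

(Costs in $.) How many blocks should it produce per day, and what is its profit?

Profit at each row (π = 3Q − TC): Q=0: -81; Q=1: -107; Q=2: -112; Q=3: -113; Q=4: -111; Q=5: -131; Q=6: -175; Q=7: -265.
Profit is highest at Q = 0. Equivalently, the lowest AVC in the table is 42/4 ≈ $10.50 at Q = 4, and P = $3 falls below it — price never covers variable cost, so the firm shuts down and loses only its fixed cost.

Q = 0 (shut down); profit = -$81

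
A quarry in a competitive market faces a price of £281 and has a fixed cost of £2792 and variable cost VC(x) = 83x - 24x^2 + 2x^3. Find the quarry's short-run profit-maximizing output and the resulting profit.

Profit = -£372 at x = 11

AVC = 83 - 24x + 2x^2 has its minimum £11 at x = 6; price £281 clears that bar, so the firm operates.
MC = 83 - 48x + 6x^2. Setting P = MC and taking the root on the rising branch gives x* = 11.
TR = 281·11 = 3091. TC = 2792 + 671 = 3463. Profit = 3091 − 3463 = -£372.
That loss of £372 beats the £2792 the firm would lose by shutting down; producing recovers £2420 of fixed cost.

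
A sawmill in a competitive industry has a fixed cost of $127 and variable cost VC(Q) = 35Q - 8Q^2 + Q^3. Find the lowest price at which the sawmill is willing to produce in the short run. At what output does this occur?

Short-run supply begins at min AVC. From VC = 35Q - 8Q^2 + Q^3, AVC = 35 - 8Q + Q^2.
dAVC/dQ = -8 + 2Q = 0 gives Q = 4. min AVC = 35 - 8·4 + 4^2 = 19.
So the shutdown price is $19.

$19 per unit, at Q = 4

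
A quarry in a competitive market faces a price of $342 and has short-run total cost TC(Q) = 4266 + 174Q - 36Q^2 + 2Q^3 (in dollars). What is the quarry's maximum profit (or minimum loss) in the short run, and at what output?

AVC = 174 - 36Q + 2Q^2; min AVC = $12 at Q = 9. Since P = $342 ≥ min AVC, the firm produces.
MC = 174 - 72Q + 6Q^2. Setting P = MC and taking the root on the rising branch gives Q* = 14.
TR = 342·14 = 4788. TC = 4266 + 868 = 5134. Profit = 4788 − 5134 = -$346.
Shutting down would mean losing the fixed cost of $4266, so operating at a loss of $346 is better by $3920.

Profit = -$346 at Q = 14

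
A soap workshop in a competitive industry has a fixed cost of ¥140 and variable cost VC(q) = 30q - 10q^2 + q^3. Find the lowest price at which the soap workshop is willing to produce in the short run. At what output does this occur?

¥5 per unit, at q = 5

Short-run supply begins at min AVC. From VC = 30q - 10q^2 + q^3, AVC = 30 - 10q + q^2.
At the minimum of AVC, MC = AVC. MC = 30 - 20q + 3q^2; setting MC = AVC gives 2q^2 - 10q = 0, so q = 5. min AVC = 5.
The firm shuts down for any P below ¥5.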